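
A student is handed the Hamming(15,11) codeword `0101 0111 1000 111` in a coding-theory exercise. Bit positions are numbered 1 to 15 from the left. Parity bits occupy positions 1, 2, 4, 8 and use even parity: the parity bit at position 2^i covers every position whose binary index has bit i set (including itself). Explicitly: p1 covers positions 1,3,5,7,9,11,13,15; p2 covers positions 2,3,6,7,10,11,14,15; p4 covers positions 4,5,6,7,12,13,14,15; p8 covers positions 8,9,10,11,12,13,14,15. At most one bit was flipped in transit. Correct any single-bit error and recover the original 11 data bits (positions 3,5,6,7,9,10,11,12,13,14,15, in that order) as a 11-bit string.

s1: b1⊕b3⊕b5⊕b7⊕b9⊕b11⊕b13⊕b15 = 0⊕0⊕0⊕1⊕1⊕0⊕1⊕1 = 0
s2: b2⊕b3⊕b6⊕b7⊕b10⊕b11⊕b14⊕b15 = 1⊕0⊕1⊕1⊕0⊕0⊕1⊕1 = 1
s4: b4⊕b5⊕b6⊕b7⊕b12⊕b13⊕b14⊕b15 = 1⊕0⊕1⊕1⊕0⊕1⊕1⊕1 = 0
s8: b8⊕b9⊕b10⊕b11⊕b12⊕b13⊕b14⊕b15 = 1⊕1⊕0⊕0⊕0⊕1⊕1⊕1 = 1
Syndrome (s8...s1) = 1010 → position 10.
Flip bit 10: corrected codeword = 010101111100111
Data bits at positions 3,5,6,7,9,10,11,12,13,14,15: 00111100111

00111100111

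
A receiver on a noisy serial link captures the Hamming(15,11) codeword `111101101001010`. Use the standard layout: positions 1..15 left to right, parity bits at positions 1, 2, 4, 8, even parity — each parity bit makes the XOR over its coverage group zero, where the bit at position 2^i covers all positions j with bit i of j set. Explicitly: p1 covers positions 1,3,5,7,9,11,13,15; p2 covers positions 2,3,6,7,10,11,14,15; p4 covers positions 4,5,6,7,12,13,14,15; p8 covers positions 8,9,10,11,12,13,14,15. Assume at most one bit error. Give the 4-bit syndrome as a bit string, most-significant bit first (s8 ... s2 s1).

1110

s1: b1⊕b3⊕b5⊕b7⊕b9⊕b11⊕b13⊕b15 = 1⊕1⊕0⊕1⊕1⊕0⊕0⊕0 = 0
s2: b2⊕b3⊕b6⊕b7⊕b10⊕b11⊕b14⊕b15 = 1⊕1⊕1⊕1⊕0⊕0⊕1⊕0 = 1
s4: b4⊕b5⊕b6⊕b7⊕b12⊕b13⊕b14⊕b15 = 1⊕0⊕1⊕1⊕1⊕0⊕1⊕0 = 1
s8: b8⊕b9⊕b10⊕b11⊕b12⊕b13⊕b14⊕b15 = 0⊕1⊕0⊕0⊕1⊕0⊕1⊕0 = 1
Syndrome (s8...s1) = 1110 → position 14.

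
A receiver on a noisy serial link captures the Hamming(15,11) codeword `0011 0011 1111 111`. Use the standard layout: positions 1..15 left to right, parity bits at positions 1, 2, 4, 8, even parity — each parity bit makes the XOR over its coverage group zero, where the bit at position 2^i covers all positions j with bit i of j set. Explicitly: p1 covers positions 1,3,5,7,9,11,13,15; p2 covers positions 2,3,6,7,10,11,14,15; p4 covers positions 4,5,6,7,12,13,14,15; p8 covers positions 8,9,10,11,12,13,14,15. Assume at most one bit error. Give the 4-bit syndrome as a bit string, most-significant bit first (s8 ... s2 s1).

s1: b1⊕b3⊕b5⊕b7⊕b9⊕b11⊕b13⊕b15 = 0⊕1⊕0⊕1⊕1⊕1⊕1⊕1 = 0
s2: b2⊕b3⊕b6⊕b7⊕b10⊕b11⊕b14⊕b15 = 0⊕1⊕0⊕1⊕1⊕1⊕1⊕1 = 0
s4: b4⊕b5⊕b6⊕b7⊕b12⊕b13⊕b14⊕b15 = 1⊕0⊕0⊕1⊕1⊕1⊕1⊕1 = 0
s8: b8⊕b9⊕b10⊕b11⊕b12⊕b13⊕b14⊕b15 = 1⊕1⊕1⊕1⊕1⊕1⊕1⊕1 = 0
Syndrome (s8...s1) = 0000 → position 0 (no error).

0000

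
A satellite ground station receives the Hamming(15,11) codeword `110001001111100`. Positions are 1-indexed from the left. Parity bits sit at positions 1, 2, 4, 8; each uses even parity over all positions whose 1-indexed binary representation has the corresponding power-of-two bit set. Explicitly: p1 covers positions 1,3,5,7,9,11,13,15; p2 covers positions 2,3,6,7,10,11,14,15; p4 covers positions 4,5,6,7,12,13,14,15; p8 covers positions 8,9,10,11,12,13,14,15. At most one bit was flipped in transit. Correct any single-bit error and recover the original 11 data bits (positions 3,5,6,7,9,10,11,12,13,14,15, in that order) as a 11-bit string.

s1: b1⊕b3⊕b5⊕b7⊕b9⊕b11⊕b13⊕b15 = 1⊕0⊕0⊕0⊕1⊕1⊕1⊕0 = 0
s2: b2⊕b3⊕b6⊕b7⊕b10⊕b11⊕b14⊕b15 = 1⊕0⊕1⊕0⊕1⊕1⊕0⊕0 = 0
s4: b4⊕b5⊕b6⊕b7⊕b12⊕b13⊕b14⊕b15 = 0⊕0⊕1⊕0⊕1⊕1⊕0⊕0 = 1
s8: b8⊕b9⊕b10⊕b11⊕b12⊕b13⊕b14⊕b15 = 0⊕1⊕1⊕1⊕1⊕1⊕0⊕0 = 1
Syndrome (s8...s1) = 1100 → position 12.
Flip bit 12: corrected codeword = 110001001110100
Data bits at positions 3,5,6,7,9,10,11,12,13,14,15: 00101110100

00101110100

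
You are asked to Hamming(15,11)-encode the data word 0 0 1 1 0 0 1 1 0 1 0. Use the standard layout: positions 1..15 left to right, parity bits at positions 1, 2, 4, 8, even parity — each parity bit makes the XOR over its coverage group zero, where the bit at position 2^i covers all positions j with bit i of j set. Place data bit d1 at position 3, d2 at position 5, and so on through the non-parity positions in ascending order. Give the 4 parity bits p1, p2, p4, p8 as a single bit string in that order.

0001

Place data bits at non-power-of-two positions: b3=0, b5=0, b6=1, b7=1, b9=0, b10=0, b11=1, b12=1, b13=0, b14=1, b15=0.
p1 = XOR of data positions {3,5,7,9,11,13,15} = 0⊕0⊕1⊕0⊕1⊕0⊕0 = 0
p2 = XOR of data positions {3,6,7,10,11,14,15} = 0⊕1⊕1⊕0⊕1⊕1⊕0 = 0
p4 = XOR of data positions {5,6,7,12,13,14,15} = 0⊕1⊕1⊕1⊕0⊕1⊕0 = 0
p8 = XOR of data positions {9,10,11,12,13,14,15} = 0⊕0⊕1⊕1⊕0⊕1⊕0 = 1
Parity bits p1,p2,p4,p8 = 0001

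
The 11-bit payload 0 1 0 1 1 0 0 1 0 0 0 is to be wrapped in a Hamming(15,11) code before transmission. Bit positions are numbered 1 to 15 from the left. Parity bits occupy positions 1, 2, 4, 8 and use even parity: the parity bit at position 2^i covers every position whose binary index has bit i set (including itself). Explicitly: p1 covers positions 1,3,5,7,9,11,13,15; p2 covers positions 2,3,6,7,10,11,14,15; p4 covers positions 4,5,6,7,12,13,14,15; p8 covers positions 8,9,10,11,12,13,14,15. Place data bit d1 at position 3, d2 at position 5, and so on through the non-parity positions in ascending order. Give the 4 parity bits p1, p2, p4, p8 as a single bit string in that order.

Place data bits at non-power-of-two positions: b3=0, b5=1, b6=0, b7=1, b9=1, b10=0, b11=0, b12=1, b13=0, b14=0, b15=0.
p1 = XOR of data positions {3,5,7,9,11,13,15} = 0⊕1⊕1⊕1⊕0⊕0⊕0 = 1
p2 = XOR of data positions {3,6,7,10,11,14,15} = 0⊕0⊕1⊕0⊕0⊕0⊕0 = 1
p4 = XOR of data positions {5,6,7,12,13,14,15} = 1⊕0⊕1⊕1⊕0⊕0⊕0 = 1
p8 = XOR of data positions {9,10,11,12,13,14,15} = 1⊕0⊕0⊕1⊕0⊕0⊕0 = 0
Parity bits p1,p2,p4,p8 = 1110

1110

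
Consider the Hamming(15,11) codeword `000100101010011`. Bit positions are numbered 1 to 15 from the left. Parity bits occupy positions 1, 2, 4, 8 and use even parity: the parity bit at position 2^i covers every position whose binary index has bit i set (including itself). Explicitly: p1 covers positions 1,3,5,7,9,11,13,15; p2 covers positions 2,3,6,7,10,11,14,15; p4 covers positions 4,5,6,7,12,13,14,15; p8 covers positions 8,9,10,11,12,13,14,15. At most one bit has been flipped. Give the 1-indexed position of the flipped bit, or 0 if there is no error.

0

s1: b1⊕b3⊕b5⊕b7⊕b9⊕b11⊕b13⊕b15 = 0⊕0⊕0⊕1⊕1⊕1⊕0⊕1 = 0
s2: b2⊕b3⊕b6⊕b7⊕b10⊕b11⊕b14⊕b15 = 0⊕0⊕0⊕1⊕0⊕1⊕1⊕1 = 0
s4: b4⊕b5⊕b6⊕b7⊕b12⊕b13⊕b14⊕b15 = 1⊕0⊕0⊕1⊕0⊕0⊕1⊕1 = 0
s8: b8⊕b9⊕b10⊕b11⊕b12⊕b13⊕b14⊕b15 = 0⊕1⊕0⊕1⊕0⊕0⊕1⊕1 = 0
Syndrome (s8...s1) = 0000 → position 0 (no error).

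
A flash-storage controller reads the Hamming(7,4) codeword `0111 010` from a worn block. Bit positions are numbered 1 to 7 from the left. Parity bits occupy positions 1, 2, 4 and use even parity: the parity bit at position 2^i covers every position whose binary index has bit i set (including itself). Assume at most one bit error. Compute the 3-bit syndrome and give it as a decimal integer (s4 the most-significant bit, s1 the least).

3

s1: b1⊕b3⊕b5⊕b7 = 0⊕1⊕0⊕0 = 1
s2: b2⊕b3⊕b6⊕b7 = 1⊕1⊕1⊕0 = 1
s4: b4⊕b5⊕b6⊕b7 = 1⊕0⊕1⊕0 = 0
Syndrome (s4...s1) = 011 → position 3.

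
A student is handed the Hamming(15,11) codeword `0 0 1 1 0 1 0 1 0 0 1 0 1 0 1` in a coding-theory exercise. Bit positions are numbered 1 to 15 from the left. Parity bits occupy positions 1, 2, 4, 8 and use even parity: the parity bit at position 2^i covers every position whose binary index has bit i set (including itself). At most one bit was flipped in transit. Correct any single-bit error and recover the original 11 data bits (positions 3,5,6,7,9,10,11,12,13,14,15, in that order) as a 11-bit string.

10100010101

s1: b1⊕b3⊕b5⊕b7⊕b9⊕b11⊕b13⊕b15 = 0⊕1⊕0⊕0⊕0⊕1⊕1⊕1 = 0
s2: b2⊕b3⊕b6⊕b7⊕b10⊕b11⊕b14⊕b15 = 0⊕1⊕1⊕0⊕0⊕1⊕0⊕1 = 0
s4: b4⊕b5⊕b6⊕b7⊕b12⊕b13⊕b14⊕b15 = 1⊕0⊕1⊕0⊕0⊕1⊕0⊕1 = 0
s8: b8⊕b9⊕b10⊕b11⊕b12⊕b13⊕b14⊕b15 = 1⊕0⊕0⊕1⊕0⊕1⊕0⊕1 = 0
Syndrome (s8...s1) = 0000 → position 0 (no error).
No correction needed.
Data bits at positions 3,5,6,7,9,10,11,12,13,14,15: 10100010101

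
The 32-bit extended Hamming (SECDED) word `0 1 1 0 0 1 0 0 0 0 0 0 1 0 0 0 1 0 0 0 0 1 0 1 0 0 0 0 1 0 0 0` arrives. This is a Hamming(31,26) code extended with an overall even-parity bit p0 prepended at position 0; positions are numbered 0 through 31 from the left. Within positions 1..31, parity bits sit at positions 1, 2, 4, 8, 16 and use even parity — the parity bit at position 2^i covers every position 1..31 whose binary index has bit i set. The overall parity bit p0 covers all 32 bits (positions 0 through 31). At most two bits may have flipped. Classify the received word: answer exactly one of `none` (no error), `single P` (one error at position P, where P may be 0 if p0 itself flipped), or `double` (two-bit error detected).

s1: b1⊕b3⊕b5⊕b7⊕b9⊕b11⊕b13⊕b15⊕b17⊕b19⊕b21⊕b23⊕b25⊕b27⊕b29⊕b31 = 1⊕0⊕1⊕0⊕0⊕0⊕0⊕0⊕0⊕0⊕1⊕1⊕0⊕0⊕0⊕0 = 0
s2: b2⊕b3⊕b6⊕b7⊕b10⊕b11⊕b14⊕b15⊕b18⊕b19⊕b22⊕b23⊕b26⊕b27⊕b30⊕b31 = 1⊕0⊕0⊕0⊕0⊕0⊕0⊕0⊕0⊕0⊕0⊕1⊕0⊕0⊕0⊕0 = 0
s4: b4⊕b5⊕b6⊕b7⊕b12⊕b13⊕b14⊕b15⊕b20⊕b21⊕b22⊕b23⊕b28⊕b29⊕b30⊕b31 = 0⊕1⊕0⊕0⊕1⊕0⊕0⊕0⊕0⊕1⊕0⊕1⊕1⊕0⊕0⊕0 = 1
s8: b8⊕b9⊕b10⊕b11⊕b12⊕b13⊕b14⊕b15⊕b24⊕b25⊕b26⊕b27⊕b28⊕b29⊕b30⊕b31 = 0⊕0⊕0⊕0⊕1⊕0⊕0⊕0⊕0⊕0⊕0⊕0⊕1⊕0⊕0⊕0 = 0
s16: b16⊕b17⊕b18⊕b19⊕b20⊕b21⊕b22⊕b23⊕b24⊕b25⊕b26⊕b27⊕b28⊕b29⊕b30⊕b31 = 1⊕0⊕0⊕0⊕0⊕1⊕0⊕1⊕0⊕0⊕0⊕0⊕1⊕0⊕0⊕0 = 0
Syndrome (s16...s1) = 00100 → position 4.
Overall parity (XOR of all 32 bits, including p0): 0⊕1⊕1⊕0⊕0⊕1⊕0⊕0⊕0⊕0⊕0⊕0⊕1⊕0⊕0⊕0⊕1⊕0⊕0⊕0⊕0⊕1⊕0⊕1⊕0⊕0⊕0⊕0⊕1⊕0⊕0⊕0 = 0
Overall=0, syndrome position=4 → double-bit error detected (uncorrectable).

double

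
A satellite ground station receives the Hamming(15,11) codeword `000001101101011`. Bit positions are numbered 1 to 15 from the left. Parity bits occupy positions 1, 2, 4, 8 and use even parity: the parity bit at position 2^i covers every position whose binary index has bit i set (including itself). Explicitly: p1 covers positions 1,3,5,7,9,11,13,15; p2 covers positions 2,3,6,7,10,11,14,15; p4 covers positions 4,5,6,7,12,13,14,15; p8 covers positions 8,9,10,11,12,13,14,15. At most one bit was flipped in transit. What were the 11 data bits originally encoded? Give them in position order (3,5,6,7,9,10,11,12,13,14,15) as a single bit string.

s1: b1⊕b3⊕b5⊕b7⊕b9⊕b11⊕b13⊕b15 = 0⊕0⊕0⊕1⊕1⊕0⊕0⊕1 = 1
s2: b2⊕b3⊕b6⊕b7⊕b10⊕b11⊕b14⊕b15 = 0⊕0⊕1⊕1⊕1⊕0⊕1⊕1 = 1
s4: b4⊕b5⊕b6⊕b7⊕b12⊕b13⊕b14⊕b15 = 0⊕0⊕1⊕1⊕1⊕0⊕1⊕1 = 1
s8: b8⊕b9⊕b10⊕b11⊕b12⊕b13⊕b14⊕b15 = 0⊕1⊕1⊕0⊕1⊕0⊕1⊕1 = 1
Syndrome (s8...s1) = 1111 → position 15.
Flip bit 15: corrected codeword = 000001101101010
Data bits at positions 3,5,6,7,9,10,11,12,13,14,15: 00111101010

00111101010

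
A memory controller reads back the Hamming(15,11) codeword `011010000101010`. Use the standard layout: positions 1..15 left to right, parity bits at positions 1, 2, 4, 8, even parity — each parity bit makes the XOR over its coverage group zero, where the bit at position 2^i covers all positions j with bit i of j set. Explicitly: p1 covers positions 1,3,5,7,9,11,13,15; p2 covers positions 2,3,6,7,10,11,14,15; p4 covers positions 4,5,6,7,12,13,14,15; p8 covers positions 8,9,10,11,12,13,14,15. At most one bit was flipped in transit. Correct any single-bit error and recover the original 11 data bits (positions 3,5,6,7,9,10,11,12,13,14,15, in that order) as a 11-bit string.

s1: b1⊕b3⊕b5⊕b7⊕b9⊕b11⊕b13⊕b15 = 0⊕1⊕1⊕0⊕0⊕0⊕0⊕0 = 0
s2: b2⊕b3⊕b6⊕b7⊕b10⊕b11⊕b14⊕b15 = 1⊕1⊕0⊕0⊕1⊕0⊕1⊕0 = 0
s4: b4⊕b5⊕b6⊕b7⊕b12⊕b13⊕b14⊕b15 = 0⊕1⊕0⊕0⊕1⊕0⊕1⊕0 = 1
s8: b8⊕b9⊕b10⊕b11⊕b12⊕b13⊕b14⊕b15 = 0⊕0⊕1⊕0⊕1⊕0⊕1⊕0 = 1
Syndrome (s8...s1) = 1100 → position 12.
Flip bit 12: corrected codeword = 011010000100010
Data bits at positions 3,5,6,7,9,10,11,12,13,14,15: 11000100010

11000100010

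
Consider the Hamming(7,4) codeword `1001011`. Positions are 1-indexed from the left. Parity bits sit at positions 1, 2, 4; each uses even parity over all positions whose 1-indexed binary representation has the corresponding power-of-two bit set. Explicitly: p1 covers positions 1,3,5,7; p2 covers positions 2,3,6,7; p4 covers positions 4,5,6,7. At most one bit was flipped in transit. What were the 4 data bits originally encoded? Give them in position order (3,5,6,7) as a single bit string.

0011

s1: b1⊕b3⊕b5⊕b7 = 1⊕0⊕0⊕1 = 0
s2: b2⊕b3⊕b6⊕b7 = 0⊕0⊕1⊕1 = 0
s4: b4⊕b5⊕b6⊕b7 = 1⊕0⊕1⊕1 = 1
Syndrome (s4...s1) = 100 → position 4.
Flip bit 4: corrected codeword = 1000011
Data bits at positions 3,5,6,7: 0011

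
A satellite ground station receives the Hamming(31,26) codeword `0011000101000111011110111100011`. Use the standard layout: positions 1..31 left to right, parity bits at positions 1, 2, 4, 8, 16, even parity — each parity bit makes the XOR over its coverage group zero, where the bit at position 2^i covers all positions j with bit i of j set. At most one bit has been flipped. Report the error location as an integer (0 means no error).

25

s1: b1⊕b3⊕b5⊕b7⊕b9⊕b11⊕b13⊕b15⊕b17⊕b19⊕b21⊕b23⊕b25⊕b27⊕b29⊕b31 = 0⊕1⊕0⊕0⊕0⊕0⊕0⊕1⊕0⊕1⊕1⊕1⊕1⊕0⊕0⊕1 = 1
s2: b2⊕b3⊕b6⊕b7⊕b10⊕b11⊕b14⊕b15⊕b18⊕b19⊕b22⊕b23⊕b26⊕b27⊕b30⊕b31 = 0⊕1⊕0⊕0⊕1⊕0⊕1⊕1⊕1⊕1⊕0⊕1⊕1⊕0⊕1⊕1 = 0
s4: b4⊕b5⊕b6⊕b7⊕b12⊕b13⊕b14⊕b15⊕b20⊕b21⊕b22⊕b23⊕b28⊕b29⊕b30⊕b31 = 1⊕0⊕0⊕0⊕0⊕0⊕1⊕1⊕1⊕1⊕0⊕1⊕0⊕0⊕1⊕1 = 0
s8: b8⊕b9⊕b10⊕b11⊕b12⊕b13⊕b14⊕b15⊕b24⊕b25⊕b26⊕b27⊕b28⊕b29⊕b30⊕b31 = 1⊕0⊕1⊕0⊕0⊕0⊕1⊕1⊕1⊕1⊕1⊕0⊕0⊕0⊕1⊕1 = 1
s16: b16⊕b17⊕b18⊕b19⊕b20⊕b21⊕b22⊕b23⊕b24⊕b25⊕b26⊕b27⊕b28⊕b29⊕b30⊕b31 = 1⊕0⊕1⊕1⊕1⊕1⊕0⊕1⊕1⊕1⊕1⊕0⊕0⊕0⊕1⊕1 = 1
Syndrome (s16...s1) = 11001 → position 25.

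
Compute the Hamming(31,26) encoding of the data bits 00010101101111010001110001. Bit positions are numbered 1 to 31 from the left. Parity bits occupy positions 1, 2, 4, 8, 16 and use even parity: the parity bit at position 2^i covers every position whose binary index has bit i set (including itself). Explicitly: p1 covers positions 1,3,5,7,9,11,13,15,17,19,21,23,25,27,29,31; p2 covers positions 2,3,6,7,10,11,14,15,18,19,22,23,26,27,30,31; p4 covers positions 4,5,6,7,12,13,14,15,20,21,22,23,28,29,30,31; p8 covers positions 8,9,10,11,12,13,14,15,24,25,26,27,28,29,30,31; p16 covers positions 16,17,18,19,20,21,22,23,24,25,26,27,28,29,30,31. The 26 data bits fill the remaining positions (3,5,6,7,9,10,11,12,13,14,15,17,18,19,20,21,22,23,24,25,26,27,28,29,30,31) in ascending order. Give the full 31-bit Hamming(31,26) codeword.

Place data bits at non-power-of-two positions: b3=0, b5=0, b6=0, b7=1, b9=0, b10=1, b11=0, b12=1, b13=1, b14=0, b15=1, b17=1, b18=1, b19=1, b20=0, b21=1, b22=0, b23=0, b24=0, b25=1, b26=1, b27=1, b28=0, b29=0, b30=0, b31=1.
p1 = XOR of data positions {3,5,7,9,11,13,15,17,19,21,23,25,27,29,31} = 0⊕0⊕1⊕0⊕0⊕1⊕1⊕1⊕1⊕1⊕0⊕1⊕1⊕0⊕1 = 1
p2 = XOR of data positions {3,6,7,10,11,14,15,18,19,22,23,26,27,30,31} = 0⊕0⊕1⊕1⊕0⊕0⊕1⊕1⊕1⊕0⊕0⊕1⊕1⊕0⊕1 = 0
p4 = XOR of data positions {5,6,7,12,13,14,15,20,21,22,23,28,29,30,31} = 0⊕0⊕1⊕1⊕1⊕0⊕1⊕0⊕1⊕0⊕0⊕0⊕0⊕0⊕1 = 0
p8 = XOR of data positions {9,10,11,12,13,14,15,24,25,26,27,28,29,30,31} = 0⊕1⊕0⊕1⊕1⊕0⊕1⊕0⊕1⊕1⊕1⊕0⊕0⊕0⊕1 = 0
p16 = XOR of data positions {17,18,19,20,21,22,23,24,25,26,27,28,29,30,31} = 1⊕1⊕1⊕0⊕1⊕0⊕0⊕0⊕1⊕1⊕1⊕0⊕0⊕0⊕1 = 0
Codeword b1..b31 = 1000001001011010111010001110001

1000001001011010111010001110001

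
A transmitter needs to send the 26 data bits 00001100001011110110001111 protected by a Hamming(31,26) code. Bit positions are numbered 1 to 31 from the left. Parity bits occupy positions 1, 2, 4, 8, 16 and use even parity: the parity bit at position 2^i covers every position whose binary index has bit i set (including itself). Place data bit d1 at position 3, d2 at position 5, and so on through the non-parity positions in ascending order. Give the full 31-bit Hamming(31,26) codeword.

Place data bits at non-power-of-two positions: b3=0, b5=0, b6=0, b7=0, b9=1, b10=1, b11=0, b12=0, b13=0, b14=0, b15=1, b17=0, b18=1, b19=1, b20=1, b21=1, b22=0, b23=1, b24=1, b25=0, b26=0, b27=0, b28=1, b29=1, b30=1, b31=1.
p1 = XOR of data positions {3,5,7,9,11,13,15,17,19,21,23,25,27,29,31} = 0⊕0⊕0⊕1⊕0⊕0⊕1⊕0⊕1⊕1⊕1⊕0⊕0⊕1⊕1 = 1
p2 = XOR of data positions {3,6,7,10,11,14,15,18,19,22,23,26,27,30,31} = 0⊕0⊕0⊕1⊕0⊕0⊕1⊕1⊕1⊕0⊕1⊕0⊕0⊕1⊕1 = 1
p4 = XOR of data positions {5,6,7,12,13,14,15,20,21,22,23,28,29,30,31} = 0⊕0⊕0⊕0⊕0⊕0⊕1⊕1⊕1⊕0⊕1⊕1⊕1⊕1⊕1 = 0
p8 = XOR of data positions {9,10,11,12,13,14,15,24,25,26,27,28,29,30,31} = 1⊕1⊕0⊕0⊕0⊕0⊕1⊕1⊕0⊕0⊕0⊕1⊕1⊕1⊕1 = 0
p16 = XOR of data positions {17,18,19,20,21,22,23,24,25,26,27,28,29,30,31} = 0⊕1⊕1⊕1⊕1⊕0⊕1⊕1⊕0⊕0⊕0⊕1⊕1⊕1⊕1 = 0
Codeword b1..b31 = 1100000011000010011110110001111

1100000011000010011110110001111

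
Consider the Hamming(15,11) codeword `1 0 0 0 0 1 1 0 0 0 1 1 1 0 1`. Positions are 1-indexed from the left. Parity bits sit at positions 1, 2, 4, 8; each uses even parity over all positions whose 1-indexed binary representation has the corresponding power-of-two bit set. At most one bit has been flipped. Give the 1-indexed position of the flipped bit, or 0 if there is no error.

5

s1: b1⊕b3⊕b5⊕b7⊕b9⊕b11⊕b13⊕b15 = 1⊕0⊕0⊕1⊕0⊕1⊕1⊕1 = 1
s2: b2⊕b3⊕b6⊕b7⊕b10⊕b11⊕b14⊕b15 = 0⊕0⊕1⊕1⊕0⊕1⊕0⊕1 = 0
s4: b4⊕b5⊕b6⊕b7⊕b12⊕b13⊕b14⊕b15 = 0⊕0⊕1⊕1⊕1⊕1⊕0⊕1 = 1
s8: b8⊕b9⊕b10⊕b11⊕b12⊕b13⊕b14⊕b15 = 0⊕0⊕0⊕1⊕1⊕1⊕0⊕1 = 0
Syndrome (s8...s1) = 0101 → position 5.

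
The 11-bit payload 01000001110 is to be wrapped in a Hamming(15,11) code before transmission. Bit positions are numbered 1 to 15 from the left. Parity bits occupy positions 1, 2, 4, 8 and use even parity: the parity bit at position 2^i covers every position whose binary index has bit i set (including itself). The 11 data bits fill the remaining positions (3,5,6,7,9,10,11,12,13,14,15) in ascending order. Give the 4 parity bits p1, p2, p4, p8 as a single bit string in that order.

Place data bits at non-power-of-two positions: b3=0, b5=1, b6=0, b7=0, b9=0, b10=0, b11=0, b12=1, b13=1, b14=1, b15=0.
p1 = XOR of data positions {3,5,7,9,11,13,15} = 0⊕1⊕0⊕0⊕0⊕1⊕0 = 0
p2 = XOR of data positions {3,6,7,10,11,14,15} = 0⊕0⊕0⊕0⊕0⊕1⊕0 = 1
p4 = XOR of data positions {5,6,7,12,13,14,15} = 1⊕0⊕0⊕1⊕1⊕1⊕0 = 0
p8 = XOR of data positions {9,10,11,12,13,14,15} = 0⊕0⊕0⊕1⊕1⊕1⊕0 = 1
Parity bits p1,p2,p4,p8 = 0101

0101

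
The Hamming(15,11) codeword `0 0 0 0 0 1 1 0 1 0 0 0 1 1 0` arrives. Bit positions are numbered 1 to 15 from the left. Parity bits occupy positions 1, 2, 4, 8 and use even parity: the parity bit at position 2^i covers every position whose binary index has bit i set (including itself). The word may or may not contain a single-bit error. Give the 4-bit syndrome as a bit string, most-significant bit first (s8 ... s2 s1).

s1: b1⊕b3⊕b5⊕b7⊕b9⊕b11⊕b13⊕b15 = 0⊕0⊕0⊕1⊕1⊕0⊕1⊕0 = 1
s2: b2⊕b3⊕b6⊕b7⊕b10⊕b11⊕b14⊕b15 = 0⊕0⊕1⊕1⊕0⊕0⊕1⊕0 = 1
s4: b4⊕b5⊕b6⊕b7⊕b12⊕b13⊕b14⊕b15 = 0⊕0⊕1⊕1⊕0⊕1⊕1⊕0 = 0
s8: b8⊕b9⊕b10⊕b11⊕b12⊕b13⊕b14⊕b15 = 0⊕1⊕0⊕0⊕0⊕1⊕1⊕0 = 1
Syndrome (s8...s1) = 1011 → position 11.

1011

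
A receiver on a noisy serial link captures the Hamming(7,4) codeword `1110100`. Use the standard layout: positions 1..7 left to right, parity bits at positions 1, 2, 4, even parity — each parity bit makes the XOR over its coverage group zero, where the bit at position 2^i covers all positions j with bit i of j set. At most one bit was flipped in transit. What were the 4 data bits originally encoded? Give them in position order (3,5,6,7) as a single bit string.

1000

s1: b1⊕b3⊕b5⊕b7 = 1⊕1⊕1⊕0 = 1
s2: b2⊕b3⊕b6⊕b7 = 1⊕1⊕0⊕0 = 0
s4: b4⊕b5⊕b6⊕b7 = 0⊕1⊕0⊕0 = 1
Syndrome (s4...s1) = 101 → position 5.
Flip bit 5: corrected codeword = 1110000
Data bits at positions 3,5,6,7: 1000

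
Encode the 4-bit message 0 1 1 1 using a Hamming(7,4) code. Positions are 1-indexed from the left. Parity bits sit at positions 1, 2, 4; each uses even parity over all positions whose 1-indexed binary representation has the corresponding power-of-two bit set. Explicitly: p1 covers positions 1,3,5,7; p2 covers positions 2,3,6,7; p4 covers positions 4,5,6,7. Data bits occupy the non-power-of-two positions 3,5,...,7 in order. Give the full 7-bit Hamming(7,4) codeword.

0001111

Place data bits at non-power-of-two positions: b3=0, b5=1, b6=1, b7=1.
p1 = XOR of data positions {3,5,7} = 0⊕1⊕1 = 0
p2 = XOR of data positions {3,6,7} = 0⊕1⊕1 = 0
p4 = XOR of data positions {5,6,7} = 1⊕1⊕1 = 1
Codeword b1..b7 = 0001111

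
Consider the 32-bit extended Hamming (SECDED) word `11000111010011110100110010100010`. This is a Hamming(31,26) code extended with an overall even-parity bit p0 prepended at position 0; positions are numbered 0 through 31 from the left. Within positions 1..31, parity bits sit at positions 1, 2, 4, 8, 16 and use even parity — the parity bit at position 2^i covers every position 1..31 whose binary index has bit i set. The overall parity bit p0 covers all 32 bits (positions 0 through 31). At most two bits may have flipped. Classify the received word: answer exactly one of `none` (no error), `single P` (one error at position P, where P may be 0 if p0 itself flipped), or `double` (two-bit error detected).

s1: b1⊕b3⊕b5⊕b7⊕b9⊕b11⊕b13⊕b15⊕b17⊕b19⊕b21⊕b23⊕b25⊕b27⊕b29⊕b31 = 1⊕0⊕1⊕1⊕1⊕0⊕1⊕1⊕1⊕0⊕1⊕0⊕0⊕0⊕0⊕0 = 0
s2: b2⊕b3⊕b6⊕b7⊕b10⊕b11⊕b14⊕b15⊕b18⊕b19⊕b22⊕b23⊕b26⊕b27⊕b30⊕b31 = 0⊕0⊕1⊕1⊕0⊕0⊕1⊕1⊕0⊕0⊕0⊕0⊕1⊕0⊕1⊕0 = 0
s4: b4⊕b5⊕b6⊕b7⊕b12⊕b13⊕b14⊕b15⊕b20⊕b21⊕b22⊕b23⊕b28⊕b29⊕b30⊕b31 = 0⊕1⊕1⊕1⊕1⊕1⊕1⊕1⊕1⊕1⊕0⊕0⊕0⊕0⊕1⊕0 = 0
s8: b8⊕b9⊕b10⊕b11⊕b12⊕b13⊕b14⊕b15⊕b24⊕b25⊕b26⊕b27⊕b28⊕b29⊕b30⊕b31 = 0⊕1⊕0⊕0⊕1⊕1⊕1⊕1⊕1⊕0⊕1⊕0⊕0⊕0⊕1⊕0 = 0
s16: b16⊕b17⊕b18⊕b19⊕b20⊕b21⊕b22⊕b23⊕b24⊕b25⊕b26⊕b27⊕b28⊕b29⊕b30⊕b31 = 0⊕1⊕0⊕0⊕1⊕1⊕0⊕0⊕1⊕0⊕1⊕0⊕0⊕0⊕1⊕0 = 0
Syndrome (s16...s1) = 00000 → position 0 (no error).
Overall parity (XOR of all 32 bits, including p0): 1⊕1⊕0⊕0⊕0⊕1⊕1⊕1⊕0⊕1⊕0⊕0⊕1⊕1⊕1⊕1⊕0⊕1⊕0⊕0⊕1⊕1⊕0⊕0⊕1⊕0⊕1⊕0⊕0⊕0⊕1⊕0 = 0
Overall=0, syndrome position=0 → no error.

none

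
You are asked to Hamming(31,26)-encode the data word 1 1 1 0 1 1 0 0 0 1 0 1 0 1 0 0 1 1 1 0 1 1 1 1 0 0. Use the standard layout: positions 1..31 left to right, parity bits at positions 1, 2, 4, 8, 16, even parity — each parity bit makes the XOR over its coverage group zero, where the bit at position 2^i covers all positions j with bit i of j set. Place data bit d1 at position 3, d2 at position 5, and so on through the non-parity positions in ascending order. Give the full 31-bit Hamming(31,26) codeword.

Place data bits at non-power-of-two positions: b3=1, b5=1, b6=1, b7=0, b9=1, b10=1, b11=0, b12=0, b13=0, b14=1, b15=0, b17=1, b18=0, b19=1, b20=0, b21=0, b22=1, b23=1, b24=1, b25=0, b26=1, b27=1, b28=1, b29=1, b30=0, b31=0.
p1 = XOR of data positions {3,5,7,9,11,13,15,17,19,21,23,25,27,29,31} = 1⊕1⊕0⊕1⊕0⊕0⊕0⊕1⊕1⊕0⊕1⊕0⊕1⊕1⊕0 = 0
p2 = XOR of data positions {3,6,7,10,11,14,15,18,19,22,23,26,27,30,31} = 1⊕1⊕0⊕1⊕0⊕1⊕0⊕0⊕1⊕1⊕1⊕1⊕1⊕0⊕0 = 1
p4 = XOR of data positions {5,6,7,12,13,14,15,20,21,22,23,28,29,30,31} = 1⊕1⊕0⊕0⊕0⊕1⊕0⊕0⊕0⊕1⊕1⊕1⊕1⊕0⊕0 = 1
p8 = XOR of data positions {9,10,11,12,13,14,15,24,25,26,27,28,29,30,31} = 1⊕1⊕0⊕0⊕0⊕1⊕0⊕1⊕0⊕1⊕1⊕1⊕1⊕0⊕0 = 0
p16 = XOR of data positions {17,18,19,20,21,22,23,24,25,26,27,28,29,30,31} = 1⊕0⊕1⊕0⊕0⊕1⊕1⊕1⊕0⊕1⊕1⊕1⊕1⊕0⊕0 = 1
Codeword b1..b31 = 0111110011000101101001110111100

0111110011000101101001110111100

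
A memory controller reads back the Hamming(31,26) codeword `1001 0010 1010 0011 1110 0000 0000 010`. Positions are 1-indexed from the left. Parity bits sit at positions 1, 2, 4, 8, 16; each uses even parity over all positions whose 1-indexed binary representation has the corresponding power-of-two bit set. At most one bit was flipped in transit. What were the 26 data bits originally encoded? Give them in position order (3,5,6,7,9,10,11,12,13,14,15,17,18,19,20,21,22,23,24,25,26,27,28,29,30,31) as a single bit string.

s1: b1⊕b3⊕b5⊕b7⊕b9⊕b11⊕b13⊕b15⊕b17⊕b19⊕b21⊕b23⊕b25⊕b27⊕b29⊕b31 = 1⊕0⊕0⊕1⊕1⊕1⊕0⊕1⊕1⊕1⊕0⊕0⊕0⊕0⊕0⊕0 = 1
s2: b2⊕b3⊕b6⊕b7⊕b10⊕b11⊕b14⊕b15⊕b18⊕b19⊕b22⊕b23⊕b26⊕b27⊕b30⊕b31 = 0⊕0⊕0⊕1⊕0⊕1⊕0⊕1⊕1⊕1⊕0⊕0⊕0⊕0⊕1⊕0 = 0
s4: b4⊕b5⊕b6⊕b7⊕b12⊕b13⊕b14⊕b15⊕b20⊕b21⊕b22⊕b23⊕b28⊕b29⊕b30⊕b31 = 1⊕0⊕0⊕1⊕0⊕0⊕0⊕1⊕0⊕0⊕0⊕0⊕0⊕0⊕1⊕0 = 0
s8: b8⊕b9⊕b10⊕b11⊕b12⊕b13⊕b14⊕b15⊕b24⊕b25⊕b26⊕b27⊕b28⊕b29⊕b30⊕b31 = 0⊕1⊕0⊕1⊕0⊕0⊕0⊕1⊕0⊕0⊕0⊕0⊕0⊕0⊕1⊕0 = 0
s16: b16⊕b17⊕b18⊕b19⊕b20⊕b21⊕b22⊕b23⊕b24⊕b25⊕b26⊕b27⊕b28⊕b29⊕b30⊕b31 = 1⊕1⊕1⊕1⊕0⊕0⊕0⊕0⊕0⊕0⊕0⊕0⊕0⊕0⊕1⊕0 = 1
Syndrome (s16...s1) = 10001 → position 17.
Flip bit 17: corrected codeword = 1001001010100011011000000000010
Data bits at positions 3,5,6,7,9,10,11,12,13,14,15,17,18,19,20,21,22,23,24,25,26,27,28,29,30,31: 00011010001011000000000010

00011010001011000000000010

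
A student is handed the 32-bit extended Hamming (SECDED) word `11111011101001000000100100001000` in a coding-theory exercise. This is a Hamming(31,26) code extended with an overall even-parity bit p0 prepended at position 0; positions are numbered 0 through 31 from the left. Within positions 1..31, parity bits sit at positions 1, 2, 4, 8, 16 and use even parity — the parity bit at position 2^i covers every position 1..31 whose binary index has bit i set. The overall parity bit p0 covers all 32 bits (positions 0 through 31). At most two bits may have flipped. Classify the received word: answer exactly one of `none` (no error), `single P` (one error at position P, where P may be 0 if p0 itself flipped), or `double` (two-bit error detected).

s1: b1⊕b3⊕b5⊕b7⊕b9⊕b11⊕b13⊕b15⊕b17⊕b19⊕b21⊕b23⊕b25⊕b27⊕b29⊕b31 = 1⊕1⊕0⊕1⊕0⊕0⊕1⊕0⊕0⊕0⊕0⊕1⊕0⊕0⊕0⊕0 = 1
s2: b2⊕b3⊕b6⊕b7⊕b10⊕b11⊕b14⊕b15⊕b18⊕b19⊕b22⊕b23⊕b26⊕b27⊕b30⊕b31 = 1⊕1⊕1⊕1⊕1⊕0⊕0⊕0⊕0⊕0⊕0⊕1⊕0⊕0⊕0⊕0 = 0
s4: b4⊕b5⊕b6⊕b7⊕b12⊕b13⊕b14⊕b15⊕b20⊕b21⊕b22⊕b23⊕b28⊕b29⊕b30⊕b31 = 1⊕0⊕1⊕1⊕0⊕1⊕0⊕0⊕1⊕0⊕0⊕1⊕1⊕0⊕0⊕0 = 1
s8: b8⊕b9⊕b10⊕b11⊕b12⊕b13⊕b14⊕b15⊕b24⊕b25⊕b26⊕b27⊕b28⊕b29⊕b30⊕b31 = 1⊕0⊕1⊕0⊕0⊕1⊕0⊕0⊕0⊕0⊕0⊕0⊕1⊕0⊕0⊕0 = 0
s16: b16⊕b17⊕b18⊕b19⊕b20⊕b21⊕b22⊕b23⊕b24⊕b25⊕b26⊕b27⊕b28⊕b29⊕b30⊕b31 = 0⊕0⊕0⊕0⊕1⊕0⊕0⊕1⊕0⊕0⊕0⊕0⊕1⊕0⊕0⊕0 = 1
Syndrome (s16...s1) = 10101 → position 21.
Overall parity (XOR of all 32 bits, including p0): 1⊕1⊕1⊕1⊕1⊕0⊕1⊕1⊕1⊕0⊕1⊕0⊕0⊕1⊕0⊕0⊕0⊕0⊕0⊕0⊕1⊕0⊕0⊕1⊕0⊕0⊕0⊕0⊕1⊕0⊕0⊕0 = 1
Overall=1, syndrome position=21 → single-bit error at position 21.

single 21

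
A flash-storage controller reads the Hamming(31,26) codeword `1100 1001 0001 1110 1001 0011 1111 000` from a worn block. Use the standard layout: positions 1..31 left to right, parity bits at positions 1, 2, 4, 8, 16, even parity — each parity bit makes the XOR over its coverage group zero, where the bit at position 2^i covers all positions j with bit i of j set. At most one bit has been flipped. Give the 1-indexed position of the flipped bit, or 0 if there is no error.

0

s1: b1⊕b3⊕b5⊕b7⊕b9⊕b11⊕b13⊕b15⊕b17⊕b19⊕b21⊕b23⊕b25⊕b27⊕b29⊕b31 = 1⊕0⊕1⊕0⊕0⊕0⊕1⊕1⊕1⊕0⊕0⊕1⊕1⊕1⊕0⊕0 = 0
s2: b2⊕b3⊕b6⊕b7⊕b10⊕b11⊕b14⊕b15⊕b18⊕b19⊕b22⊕b23⊕b26⊕b27⊕b30⊕b31 = 1⊕0⊕0⊕0⊕0⊕0⊕1⊕1⊕0⊕0⊕0⊕1⊕1⊕1⊕0⊕0 = 0
s4: b4⊕b5⊕b6⊕b7⊕b12⊕b13⊕b14⊕b15⊕b20⊕b21⊕b22⊕b23⊕b28⊕b29⊕b30⊕b31 = 0⊕1⊕0⊕0⊕1⊕1⊕1⊕1⊕1⊕0⊕0⊕1⊕1⊕0⊕0⊕0 = 0
s8: b8⊕b9⊕b10⊕b11⊕b12⊕b13⊕b14⊕b15⊕b24⊕b25⊕b26⊕b27⊕b28⊕b29⊕b30⊕b31 = 1⊕0⊕0⊕0⊕1⊕1⊕1⊕1⊕1⊕1⊕1⊕1⊕1⊕0⊕0⊕0 = 0
s16: b16⊕b17⊕b18⊕b19⊕b20⊕b21⊕b22⊕b23⊕b24⊕b25⊕b26⊕b27⊕b28⊕b29⊕b30⊕b31 = 0⊕1⊕0⊕0⊕1⊕0⊕0⊕1⊕1⊕1⊕1⊕1⊕1⊕0⊕0⊕0 = 0
Syndrome (s16...s1) = 00000 → position 0 (no error).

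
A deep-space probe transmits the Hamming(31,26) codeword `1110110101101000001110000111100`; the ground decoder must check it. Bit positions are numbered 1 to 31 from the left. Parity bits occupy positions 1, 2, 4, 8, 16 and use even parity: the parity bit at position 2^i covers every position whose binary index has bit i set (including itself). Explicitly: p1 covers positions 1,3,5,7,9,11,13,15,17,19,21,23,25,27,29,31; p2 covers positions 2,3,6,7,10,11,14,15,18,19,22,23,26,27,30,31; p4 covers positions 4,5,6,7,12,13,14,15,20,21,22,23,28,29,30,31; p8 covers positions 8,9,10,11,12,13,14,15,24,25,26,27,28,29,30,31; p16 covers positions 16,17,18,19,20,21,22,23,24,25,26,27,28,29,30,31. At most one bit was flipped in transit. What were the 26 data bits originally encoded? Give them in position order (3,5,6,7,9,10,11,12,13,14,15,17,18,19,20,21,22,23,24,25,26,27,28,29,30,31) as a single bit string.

11100110100001100000111100

s1: b1⊕b3⊕b5⊕b7⊕b9⊕b11⊕b13⊕b15⊕b17⊕b19⊕b21⊕b23⊕b25⊕b27⊕b29⊕b31 = 1⊕1⊕1⊕0⊕0⊕1⊕1⊕0⊕0⊕1⊕1⊕0⊕0⊕1⊕1⊕0 = 1
s2: b2⊕b3⊕b6⊕b7⊕b10⊕b11⊕b14⊕b15⊕b18⊕b19⊕b22⊕b23⊕b26⊕b27⊕b30⊕b31 = 1⊕1⊕1⊕0⊕1⊕1⊕0⊕0⊕0⊕1⊕0⊕0⊕1⊕1⊕0⊕0 = 0
s4: b4⊕b5⊕b6⊕b7⊕b12⊕b13⊕b14⊕b15⊕b20⊕b21⊕b22⊕b23⊕b28⊕b29⊕b30⊕b31 = 0⊕1⊕1⊕0⊕0⊕1⊕0⊕0⊕1⊕1⊕0⊕0⊕1⊕1⊕0⊕0 = 1
s8: b8⊕b9⊕b10⊕b11⊕b12⊕b13⊕b14⊕b15⊕b24⊕b25⊕b26⊕b27⊕b28⊕b29⊕b30⊕b31 = 1⊕0⊕1⊕1⊕0⊕1⊕0⊕0⊕0⊕0⊕1⊕1⊕1⊕1⊕0⊕0 = 0
s16: b16⊕b17⊕b18⊕b19⊕b20⊕b21⊕b22⊕b23⊕b24⊕b25⊕b26⊕b27⊕b28⊕b29⊕b30⊕b31 = 0⊕0⊕0⊕1⊕1⊕1⊕0⊕0⊕0⊕0⊕1⊕1⊕1⊕1⊕0⊕0 = 1
Syndrome (s16...s1) = 10101 → position 21.
Flip bit 21: corrected codeword = 1110110101101000001100000111100
Data bits at positions 3,5,6,7,9,10,11,12,13,14,15,17,18,19,20,21,22,23,24,25,26,27,28,29,30,31: 11100110100001100000111100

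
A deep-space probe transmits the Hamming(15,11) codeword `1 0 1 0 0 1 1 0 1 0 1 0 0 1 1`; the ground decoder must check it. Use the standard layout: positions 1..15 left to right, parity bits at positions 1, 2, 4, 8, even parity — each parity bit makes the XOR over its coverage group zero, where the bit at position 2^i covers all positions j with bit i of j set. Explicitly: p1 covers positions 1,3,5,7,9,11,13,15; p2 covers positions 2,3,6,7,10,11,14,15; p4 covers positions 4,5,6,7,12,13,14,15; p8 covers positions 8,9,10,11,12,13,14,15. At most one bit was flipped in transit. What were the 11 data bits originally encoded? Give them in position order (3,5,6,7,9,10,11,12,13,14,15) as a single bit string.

10111010011

s1: b1⊕b3⊕b5⊕b7⊕b9⊕b11⊕b13⊕b15 = 1⊕1⊕0⊕1⊕1⊕1⊕0⊕1 = 0
s2: b2⊕b3⊕b6⊕b7⊕b10⊕b11⊕b14⊕b15 = 0⊕1⊕1⊕1⊕0⊕1⊕1⊕1 = 0
s4: b4⊕b5⊕b6⊕b7⊕b12⊕b13⊕b14⊕b15 = 0⊕0⊕1⊕1⊕0⊕0⊕1⊕1 = 0
s8: b8⊕b9⊕b10⊕b11⊕b12⊕b13⊕b14⊕b15 = 0⊕1⊕0⊕1⊕0⊕0⊕1⊕1 = 0
Syndrome (s8...s1) = 0000 → position 0 (no error).
No correction needed.
Data bits at positions 3,5,6,7,9,10,11,12,13,14,15: 10111010011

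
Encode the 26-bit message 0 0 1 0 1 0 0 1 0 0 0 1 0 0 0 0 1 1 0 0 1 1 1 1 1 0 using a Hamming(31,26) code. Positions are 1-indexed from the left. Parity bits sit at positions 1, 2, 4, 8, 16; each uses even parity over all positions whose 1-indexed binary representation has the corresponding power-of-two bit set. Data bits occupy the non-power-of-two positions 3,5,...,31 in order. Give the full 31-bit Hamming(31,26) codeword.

1001010110010000100001100111110

Place data bits at non-power-of-two positions: b3=0, b5=0, b6=1, b7=0, b9=1, b10=0, b11=0, b12=1, b13=0, b14=0, b15=0, b17=1, b18=0, b19=0, b20=0, b21=0, b22=1, b23=1, b24=0, b25=0, b26=1, b27=1, b28=1, b29=1, b30=1, b31=0.
p1 = XOR of data positions {3,5,7,9,11,13,15,17,19,21,23,25,27,29,31} = 0⊕0⊕0⊕1⊕0⊕0⊕0⊕1⊕0⊕0⊕1⊕0⊕1⊕1⊕0 = 1
p2 = XOR of data positions {3,6,7,10,11,14,15,18,19,22,23,26,27,30,31} = 0⊕1⊕0⊕0⊕0⊕0⊕0⊕0⊕0⊕1⊕1⊕1⊕1⊕1⊕0 = 0
p4 = XOR of data positions {5,6,7,12,13,14,15,20,21,22,23,28,29,30,31} = 0⊕1⊕0⊕1⊕0⊕0⊕0⊕0⊕0⊕1⊕1⊕1⊕1⊕1⊕0 = 1
p8 = XOR of data positions {9,10,11,12,13,14,15,24,25,26,27,28,29,30,31} = 1⊕0⊕0⊕1⊕0⊕0⊕0⊕0⊕0⊕1⊕1⊕1⊕1⊕1⊕0 = 1
p16 = XOR of data positions {17,18,19,20,21,22,23,24,25,26,27,28,29,30,31} = 1⊕0⊕0⊕0⊕0⊕1⊕1⊕0⊕0⊕1⊕1⊕1⊕1⊕1⊕0 = 0
Codeword b1..b31 = 1001010110010000100001100111110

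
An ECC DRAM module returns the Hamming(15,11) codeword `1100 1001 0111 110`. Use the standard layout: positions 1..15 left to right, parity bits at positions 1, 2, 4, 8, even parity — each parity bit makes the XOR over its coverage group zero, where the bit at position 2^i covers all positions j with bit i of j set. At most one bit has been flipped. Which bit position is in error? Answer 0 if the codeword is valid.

s1: b1⊕b3⊕b5⊕b7⊕b9⊕b11⊕b13⊕b15 = 1⊕0⊕1⊕0⊕0⊕1⊕1⊕0 = 0
s2: b2⊕b3⊕b6⊕b7⊕b10⊕b11⊕b14⊕b15 = 1⊕0⊕0⊕0⊕1⊕1⊕1⊕0 = 0
s4: b4⊕b5⊕b6⊕b7⊕b12⊕b13⊕b14⊕b15 = 0⊕1⊕0⊕0⊕1⊕1⊕1⊕0 = 0
s8: b8⊕b9⊕b10⊕b11⊕b12⊕b13⊕b14⊕b15 = 1⊕0⊕1⊕1⊕1⊕1⊕1⊕0 = 0
Syndrome (s8...s1) = 0000 → position 0 (no error).

0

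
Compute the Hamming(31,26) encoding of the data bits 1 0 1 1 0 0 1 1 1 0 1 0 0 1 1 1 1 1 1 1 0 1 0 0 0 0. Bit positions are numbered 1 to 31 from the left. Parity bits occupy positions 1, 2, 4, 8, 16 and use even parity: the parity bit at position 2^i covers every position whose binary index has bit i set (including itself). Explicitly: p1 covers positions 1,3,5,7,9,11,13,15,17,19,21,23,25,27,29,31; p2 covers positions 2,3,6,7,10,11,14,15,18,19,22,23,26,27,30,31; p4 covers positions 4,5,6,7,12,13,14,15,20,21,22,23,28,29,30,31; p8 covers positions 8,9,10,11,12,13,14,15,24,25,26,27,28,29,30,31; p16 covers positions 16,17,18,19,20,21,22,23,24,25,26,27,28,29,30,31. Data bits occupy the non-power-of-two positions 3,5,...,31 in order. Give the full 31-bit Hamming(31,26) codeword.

Place data bits at non-power-of-two positions: b3=1, b5=0, b6=1, b7=1, b9=0, b10=0, b11=1, b12=1, b13=1, b14=0, b15=1, b17=0, b18=0, b19=1, b20=1, b21=1, b22=1, b23=1, b24=1, b25=1, b26=0, b27=1, b28=0, b29=0, b30=0, b31=0.
p1 = XOR of data positions {3,5,7,9,11,13,15,17,19,21,23,25,27,29,31} = 1⊕0⊕1⊕0⊕1⊕1⊕1⊕0⊕1⊕1⊕1⊕1⊕1⊕0⊕0 = 0
p2 = XOR of data positions {3,6,7,10,11,14,15,18,19,22,23,26,27,30,31} = 1⊕1⊕1⊕0⊕1⊕0⊕1⊕0⊕1⊕1⊕1⊕0⊕1⊕0⊕0 = 1
p4 = XOR of data positions {5,6,7,12,13,14,15,20,21,22,23,28,29,30,31} = 0⊕1⊕1⊕1⊕1⊕0⊕1⊕1⊕1⊕1⊕1⊕0⊕0⊕0⊕0 = 1
p8 = XOR of data positions {9,10,11,12,13,14,15,24,25,26,27,28,29,30,31} = 0⊕0⊕1⊕1⊕1⊕0⊕1⊕1⊕1⊕0⊕1⊕0⊕0⊕0⊕0 = 1
p16 = XOR of data positions {17,18,19,20,21,22,23,24,25,26,27,28,29,30,31} = 0⊕0⊕1⊕1⊕1⊕1⊕1⊕1⊕1⊕0⊕1⊕0⊕0⊕0⊕0 = 0
Codeword b1..b31 = 0111011100111010001111111010000

0111011100111010001111111010000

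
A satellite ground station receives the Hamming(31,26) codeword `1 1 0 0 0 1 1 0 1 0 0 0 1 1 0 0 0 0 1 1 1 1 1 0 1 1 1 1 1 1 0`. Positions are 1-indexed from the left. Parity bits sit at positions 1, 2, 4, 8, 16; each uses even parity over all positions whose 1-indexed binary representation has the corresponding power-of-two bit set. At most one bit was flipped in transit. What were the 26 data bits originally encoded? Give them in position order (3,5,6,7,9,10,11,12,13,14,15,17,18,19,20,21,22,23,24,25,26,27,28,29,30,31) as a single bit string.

s1: b1⊕b3⊕b5⊕b7⊕b9⊕b11⊕b13⊕b15⊕b17⊕b19⊕b21⊕b23⊕b25⊕b27⊕b29⊕b31 = 1⊕0⊕0⊕1⊕1⊕0⊕1⊕0⊕0⊕1⊕1⊕1⊕1⊕1⊕1⊕0 = 0
s2: b2⊕b3⊕b6⊕b7⊕b10⊕b11⊕b14⊕b15⊕b18⊕b19⊕b22⊕b23⊕b26⊕b27⊕b30⊕b31 = 1⊕0⊕1⊕1⊕0⊕0⊕1⊕0⊕0⊕1⊕1⊕1⊕1⊕1⊕1⊕0 = 0
s4: b4⊕b5⊕b6⊕b7⊕b12⊕b13⊕b14⊕b15⊕b20⊕b21⊕b22⊕b23⊕b28⊕b29⊕b30⊕b31 = 0⊕0⊕1⊕1⊕0⊕1⊕1⊕0⊕1⊕1⊕1⊕1⊕1⊕1⊕1⊕0 = 1
s8: b8⊕b9⊕b10⊕b11⊕b12⊕b13⊕b14⊕b15⊕b24⊕b25⊕b26⊕b27⊕b28⊕b29⊕b30⊕b31 = 0⊕1⊕0⊕0⊕0⊕1⊕1⊕0⊕0⊕1⊕1⊕1⊕1⊕1⊕1⊕0 = 1
s16: b16⊕b17⊕b18⊕b19⊕b20⊕b21⊕b22⊕b23⊕b24⊕b25⊕b26⊕b27⊕b28⊕b29⊕b30⊕b31 = 0⊕0⊕0⊕1⊕1⊕1⊕1⊕1⊕0⊕1⊕1⊕1⊕1⊕1⊕1⊕0 = 1
Syndrome (s16...s1) = 11100 → position 28.
Flip bit 28: corrected codeword = 1100011010001100001111101110110
Data bits at positions 3,5,6,7,9,10,11,12,13,14,15,17,18,19,20,21,22,23,24,25,26,27,28,29,30,31: 00111000110001111101110110

00111000110001111101110110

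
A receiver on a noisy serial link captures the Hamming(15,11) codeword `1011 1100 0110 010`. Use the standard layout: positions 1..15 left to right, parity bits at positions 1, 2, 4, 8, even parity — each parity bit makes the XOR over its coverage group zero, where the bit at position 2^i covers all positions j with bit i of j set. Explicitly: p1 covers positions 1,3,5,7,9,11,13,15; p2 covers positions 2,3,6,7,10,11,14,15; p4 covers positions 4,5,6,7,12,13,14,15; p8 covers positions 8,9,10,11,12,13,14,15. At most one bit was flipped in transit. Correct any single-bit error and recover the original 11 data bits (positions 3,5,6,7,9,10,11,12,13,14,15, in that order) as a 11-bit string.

11100010010

s1: b1⊕b3⊕b5⊕b7⊕b9⊕b11⊕b13⊕b15 = 1⊕1⊕1⊕0⊕0⊕1⊕0⊕0 = 0
s2: b2⊕b3⊕b6⊕b7⊕b10⊕b11⊕b14⊕b15 = 0⊕1⊕1⊕0⊕1⊕1⊕1⊕0 = 1
s4: b4⊕b5⊕b6⊕b7⊕b12⊕b13⊕b14⊕b15 = 1⊕1⊕1⊕0⊕0⊕0⊕1⊕0 = 0
s8: b8⊕b9⊕b10⊕b11⊕b12⊕b13⊕b14⊕b15 = 0⊕0⊕1⊕1⊕0⊕0⊕1⊕0 = 1
Syndrome (s8...s1) = 1010 → position 10.
Flip bit 10: corrected codeword = 101111000010010
Data bits at positions 3,5,6,7,9,10,11,12,13,14,15: 11100010010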